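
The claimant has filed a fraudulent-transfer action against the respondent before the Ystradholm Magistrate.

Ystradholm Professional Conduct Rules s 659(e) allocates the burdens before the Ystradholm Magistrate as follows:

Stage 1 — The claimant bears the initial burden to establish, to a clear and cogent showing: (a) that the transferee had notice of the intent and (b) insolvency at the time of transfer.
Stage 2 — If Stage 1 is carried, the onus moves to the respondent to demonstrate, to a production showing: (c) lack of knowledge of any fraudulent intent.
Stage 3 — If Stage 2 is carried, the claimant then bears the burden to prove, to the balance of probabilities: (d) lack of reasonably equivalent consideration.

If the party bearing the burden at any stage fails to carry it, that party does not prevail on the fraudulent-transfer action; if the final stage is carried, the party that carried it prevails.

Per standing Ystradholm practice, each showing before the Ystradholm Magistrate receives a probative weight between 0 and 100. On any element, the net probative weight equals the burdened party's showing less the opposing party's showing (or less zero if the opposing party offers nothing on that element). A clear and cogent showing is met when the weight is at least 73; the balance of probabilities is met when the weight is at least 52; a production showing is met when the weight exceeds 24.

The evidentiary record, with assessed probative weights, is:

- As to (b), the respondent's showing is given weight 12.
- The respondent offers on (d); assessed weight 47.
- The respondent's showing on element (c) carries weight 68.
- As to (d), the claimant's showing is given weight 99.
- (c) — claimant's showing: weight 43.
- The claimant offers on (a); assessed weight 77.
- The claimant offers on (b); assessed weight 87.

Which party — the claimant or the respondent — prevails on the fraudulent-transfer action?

claimant

At Stage 1 the claimant must meet a clear and cogent showing (weight is at least 73): on (a) the weight is 77, which does reach 73, so (a) meets the standard; on (b) the weight is 87 less the opposing 12 gives net 75, which does reach 73, so (b) meets the standard.
  The claimant carries Stage 1; the respondent now bears the burden.
At Stage 2 the respondent must meet a production showing (weight exceeds 24): on (c) the weight is 68 less the opposing 43 gives net 25, which does exceed 24, so (c) meets the standard.
  Stage 2 carried; the burden shifts to the claimant.
At Stage 3 the claimant must meet the balance of probabilities (weight is at least 52): on (d) the weight is 99 less the opposing 47 gives net 52, which does reach 52, so (d) meets the standard.
  All elements met at the final stage.
Every stage carried; the claimant prevails.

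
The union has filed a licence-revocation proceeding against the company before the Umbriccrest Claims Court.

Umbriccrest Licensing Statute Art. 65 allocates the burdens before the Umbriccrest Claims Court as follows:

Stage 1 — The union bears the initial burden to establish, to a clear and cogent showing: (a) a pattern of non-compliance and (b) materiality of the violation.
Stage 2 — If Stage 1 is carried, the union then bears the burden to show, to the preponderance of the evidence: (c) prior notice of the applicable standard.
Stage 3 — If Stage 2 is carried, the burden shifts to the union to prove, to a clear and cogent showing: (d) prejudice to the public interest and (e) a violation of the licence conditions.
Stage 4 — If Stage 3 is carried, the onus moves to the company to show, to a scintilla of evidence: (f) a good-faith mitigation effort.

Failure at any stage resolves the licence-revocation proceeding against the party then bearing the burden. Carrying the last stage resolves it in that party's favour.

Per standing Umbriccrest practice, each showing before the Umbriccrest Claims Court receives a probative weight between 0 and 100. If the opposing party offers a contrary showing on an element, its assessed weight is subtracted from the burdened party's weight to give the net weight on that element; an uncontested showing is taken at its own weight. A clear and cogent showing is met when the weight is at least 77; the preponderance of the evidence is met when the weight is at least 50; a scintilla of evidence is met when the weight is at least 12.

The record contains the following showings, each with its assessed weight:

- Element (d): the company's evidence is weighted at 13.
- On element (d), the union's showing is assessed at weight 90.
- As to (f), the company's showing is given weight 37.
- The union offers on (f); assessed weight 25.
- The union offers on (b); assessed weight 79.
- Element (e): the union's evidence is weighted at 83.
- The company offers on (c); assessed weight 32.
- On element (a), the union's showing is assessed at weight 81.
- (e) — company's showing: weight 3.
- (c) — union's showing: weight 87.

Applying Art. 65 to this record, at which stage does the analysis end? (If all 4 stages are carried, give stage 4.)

Stage 1 — burden on union; standard: a clear and cogent showing (weight is at least 77).
    (a): 81 ≥ 77 [met]
    (b): 79 ≥ 77 [met]
  All elements met. The union retains the burden for Stage 2.
Stage 2 — burden on union; standard: the preponderance of the evidence (weight is at least 50).
    (c): 87 − 32 = 55 ≥ 50 [met]
  Stage 2 is satisfied; the union continues to bear the burden.
Stage 3 — burden on union; standard: a clear and cogent showing (weight is at least 77).
    (d): 90 − 13 = 77 ≥ 77 [met]
    (e): 83 − 3 = 80 ≥ 77 [met]
  Stage 3 carried; the burden shifts to the company.
Stage 4 — burden on company; standard: a scintilla of evidence (weight is at least 12).
    (f): 37 − 25 = 12 ≥ 12 [met]
  The company carries the last stage.
Every stage carried; the company prevails.

stage 4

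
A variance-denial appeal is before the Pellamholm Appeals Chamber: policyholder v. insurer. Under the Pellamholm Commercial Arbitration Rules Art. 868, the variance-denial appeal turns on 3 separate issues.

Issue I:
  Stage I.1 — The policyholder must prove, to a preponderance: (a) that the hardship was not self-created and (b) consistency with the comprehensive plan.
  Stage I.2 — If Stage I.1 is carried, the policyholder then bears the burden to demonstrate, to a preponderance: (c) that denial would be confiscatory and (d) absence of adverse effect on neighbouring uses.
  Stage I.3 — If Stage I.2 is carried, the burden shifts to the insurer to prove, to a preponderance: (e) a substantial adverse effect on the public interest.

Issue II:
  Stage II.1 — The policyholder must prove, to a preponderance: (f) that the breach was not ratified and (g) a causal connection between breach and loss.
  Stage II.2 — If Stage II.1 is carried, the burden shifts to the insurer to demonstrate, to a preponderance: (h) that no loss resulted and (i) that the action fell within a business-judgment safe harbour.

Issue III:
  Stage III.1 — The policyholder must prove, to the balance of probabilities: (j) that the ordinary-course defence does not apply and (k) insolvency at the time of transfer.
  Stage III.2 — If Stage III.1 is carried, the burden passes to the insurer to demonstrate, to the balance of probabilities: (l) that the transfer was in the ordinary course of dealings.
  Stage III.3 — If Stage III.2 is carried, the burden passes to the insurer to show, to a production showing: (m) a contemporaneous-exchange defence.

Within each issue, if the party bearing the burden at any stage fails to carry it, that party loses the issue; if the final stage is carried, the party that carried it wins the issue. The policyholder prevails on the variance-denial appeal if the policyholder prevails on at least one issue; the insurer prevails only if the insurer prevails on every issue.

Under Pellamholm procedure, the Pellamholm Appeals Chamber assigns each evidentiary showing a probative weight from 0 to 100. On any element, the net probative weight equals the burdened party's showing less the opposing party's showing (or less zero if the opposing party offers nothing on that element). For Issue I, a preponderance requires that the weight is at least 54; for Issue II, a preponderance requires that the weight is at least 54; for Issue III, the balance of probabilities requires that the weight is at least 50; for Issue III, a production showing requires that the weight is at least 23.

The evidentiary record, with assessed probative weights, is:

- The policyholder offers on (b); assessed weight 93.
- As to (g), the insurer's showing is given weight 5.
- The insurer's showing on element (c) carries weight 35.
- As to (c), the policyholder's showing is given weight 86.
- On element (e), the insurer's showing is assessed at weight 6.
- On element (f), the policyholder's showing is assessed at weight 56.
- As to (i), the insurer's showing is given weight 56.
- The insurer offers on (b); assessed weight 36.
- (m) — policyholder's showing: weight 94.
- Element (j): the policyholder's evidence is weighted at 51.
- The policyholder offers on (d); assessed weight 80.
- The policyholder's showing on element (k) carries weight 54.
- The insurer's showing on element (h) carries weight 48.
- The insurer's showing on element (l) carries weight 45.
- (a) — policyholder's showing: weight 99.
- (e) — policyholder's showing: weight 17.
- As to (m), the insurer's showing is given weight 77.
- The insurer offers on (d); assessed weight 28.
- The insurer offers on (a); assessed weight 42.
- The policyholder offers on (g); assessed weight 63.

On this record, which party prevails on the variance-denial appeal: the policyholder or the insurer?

policyholder

— Issue I —
Stage I.1 — burden on policyholder; standard: a preponderance (weight is at least 54).
    (a): 99 − 42 = 57 ≥ 54 [met]
    (b): 93 − 36 = 57 ≥ 54 [met]
  Stage I.1 is satisfied; the policyholder continues to bear the burden.
Stage I.2 — burden on policyholder; standard: a preponderance (weight is at least 54).
    (c): 86 − 35 = 51 < 54 [not met]
    (d): 80 − 28 = 52 < 54 [not met]
  Stage I.2 not carried; the policyholder fails its burden.
The insurer prevails on this issue.
— Issue II —
Stage II.1 (policyholder, a preponderance, weight is at least 54): (f) 56 ≥ 54 — meets; (g) net 63−5=58 ≥ 54 — meets.
  Stage II.1 carried; the burden shifts to the insurer.
Stage II.2 (insurer, a preponderance, weight is at least 54): (h) 48 < 54 — fails; (i) 56 ≥ 54 — meets.
  Not every element is met, so the insurer fails to carry Stage II.2.
So the policyholder prevails on this issue.
— Issue III —
Stage III.1 — burden on policyholder; standard: the balance of probabilities (weight is at least 50).
    (j): 51 ≥ 50 [met]
    (k): 54 ≥ 50 [met]
  Stage III.1 is satisfied; the onus moves to the insurer.
Stage III.2 — burden on insurer; standard: the balance of probabilities (weight is at least 50).
    (l): 45 < 50 [not met]
  Not every element is met, so the insurer fails to carry Stage III.2.
The analysis ends at Stage III.2; the policyholder prevails on this issue.
Per-issue: Issue I → insurer; Issue II → policyholder; Issue III → policyholder. The policyholder must prevail on at least one issue; overall, the policyholder prevails.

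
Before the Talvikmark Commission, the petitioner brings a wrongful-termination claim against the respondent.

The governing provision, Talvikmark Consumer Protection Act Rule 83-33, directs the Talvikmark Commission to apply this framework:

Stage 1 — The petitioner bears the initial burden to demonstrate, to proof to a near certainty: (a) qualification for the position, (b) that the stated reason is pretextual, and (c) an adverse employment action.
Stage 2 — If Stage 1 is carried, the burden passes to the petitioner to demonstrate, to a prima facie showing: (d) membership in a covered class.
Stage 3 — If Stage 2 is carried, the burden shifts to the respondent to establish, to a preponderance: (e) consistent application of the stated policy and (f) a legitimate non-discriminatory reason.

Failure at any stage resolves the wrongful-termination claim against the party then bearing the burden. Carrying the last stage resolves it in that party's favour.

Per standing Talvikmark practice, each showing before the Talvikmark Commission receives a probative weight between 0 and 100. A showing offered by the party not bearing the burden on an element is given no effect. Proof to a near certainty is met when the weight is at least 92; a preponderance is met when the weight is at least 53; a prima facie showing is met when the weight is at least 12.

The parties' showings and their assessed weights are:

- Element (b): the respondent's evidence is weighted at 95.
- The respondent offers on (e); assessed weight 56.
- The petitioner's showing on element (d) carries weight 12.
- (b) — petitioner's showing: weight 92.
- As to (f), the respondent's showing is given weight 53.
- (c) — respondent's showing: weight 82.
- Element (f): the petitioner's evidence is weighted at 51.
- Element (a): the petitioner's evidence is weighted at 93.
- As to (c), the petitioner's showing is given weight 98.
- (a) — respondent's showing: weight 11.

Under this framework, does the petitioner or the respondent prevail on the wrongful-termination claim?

Stage 1 — burden on petitioner; standard: proof to a near certainty (weight is at least 92).
    (a): 93 (respondent's 11 disregarded) ≥ 92 [met]
    (b): 92 (respondent's 95 disregarded) ≥ 92 [met]
    (c): 98 (respondent's 82 disregarded) ≥ 92 [met]
  Stage 1 carried; the burden remains with the petitioner.
Stage 2 — burden on petitioner; standard: a prima facie showing (weight is at least 12).
    (d): 12 ≥ 12 [met]
  Stage 2 carried; the burden shifts to the respondent.
Stage 3 — burden on respondent; standard: a preponderance (weight is at least 53).
    (e): 56 ≥ 53 [met]
    (f): 53 (petitioner's 51 disregarded) ≥ 53 [met]
  The respondent carries the last stage.
Every stage carried; the respondent prevails.

respondent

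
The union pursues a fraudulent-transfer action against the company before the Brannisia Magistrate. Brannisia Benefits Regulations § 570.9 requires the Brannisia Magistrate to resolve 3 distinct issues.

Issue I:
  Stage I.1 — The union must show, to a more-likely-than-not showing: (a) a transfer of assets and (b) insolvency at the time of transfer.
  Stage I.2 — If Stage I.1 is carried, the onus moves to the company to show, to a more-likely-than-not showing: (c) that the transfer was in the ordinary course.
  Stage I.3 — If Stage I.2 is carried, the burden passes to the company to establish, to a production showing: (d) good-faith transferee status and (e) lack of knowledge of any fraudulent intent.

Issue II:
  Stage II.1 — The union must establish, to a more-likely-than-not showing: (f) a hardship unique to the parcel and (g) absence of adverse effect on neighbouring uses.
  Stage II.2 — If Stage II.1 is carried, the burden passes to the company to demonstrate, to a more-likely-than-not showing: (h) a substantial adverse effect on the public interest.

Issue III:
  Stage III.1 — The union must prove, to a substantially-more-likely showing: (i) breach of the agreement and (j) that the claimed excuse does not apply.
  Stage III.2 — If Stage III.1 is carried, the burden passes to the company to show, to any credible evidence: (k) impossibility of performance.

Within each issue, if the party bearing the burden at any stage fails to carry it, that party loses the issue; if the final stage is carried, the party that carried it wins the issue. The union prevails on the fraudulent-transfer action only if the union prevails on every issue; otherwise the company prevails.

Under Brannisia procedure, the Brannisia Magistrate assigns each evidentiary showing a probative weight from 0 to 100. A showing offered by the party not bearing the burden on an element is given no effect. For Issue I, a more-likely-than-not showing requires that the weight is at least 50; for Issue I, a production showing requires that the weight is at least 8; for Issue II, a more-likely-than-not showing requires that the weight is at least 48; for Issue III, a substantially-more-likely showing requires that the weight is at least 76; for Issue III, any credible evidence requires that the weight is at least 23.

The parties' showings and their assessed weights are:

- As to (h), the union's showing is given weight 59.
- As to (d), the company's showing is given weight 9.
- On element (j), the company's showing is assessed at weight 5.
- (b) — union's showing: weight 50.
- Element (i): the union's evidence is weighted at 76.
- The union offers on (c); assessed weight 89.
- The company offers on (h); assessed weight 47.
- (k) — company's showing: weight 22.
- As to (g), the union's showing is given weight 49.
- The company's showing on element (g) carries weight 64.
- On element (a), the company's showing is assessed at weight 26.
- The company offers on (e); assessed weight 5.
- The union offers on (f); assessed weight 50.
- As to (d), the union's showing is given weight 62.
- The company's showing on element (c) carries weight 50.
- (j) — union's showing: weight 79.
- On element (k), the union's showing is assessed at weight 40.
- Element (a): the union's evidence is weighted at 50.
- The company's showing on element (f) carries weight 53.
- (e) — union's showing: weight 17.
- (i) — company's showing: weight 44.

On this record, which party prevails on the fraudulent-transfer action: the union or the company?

— Issue I —
At Stage I.1 the union must meet a more-likely-than-not showing (weight is at least 50): on (a) the weight is 50 (the company's 26 is given no effect), which does reach 50, so (a) meets the standard; on (b) the weight is 50, which does reach 50, so (b) meets the standard.
  All elements met. The burden passes to the company.
At Stage I.2 the company must meet a more-likely-than-not showing (weight is at least 50): on (c) the weight is 50 (the union's 89 is given no effect), which does reach 50, so (c) meets the standard.
  All elements met. The company retains the burden for Stage I.3.
At Stage I.3 the company must meet a production showing (weight is at least 8): on (d) the weight is 9 (the union's 62 is given no effect), which does reach 8, so (d) meets the standard; on (e) the weight is 5 (the union's 17 is given no effect), < 8, so (e) does not meet the standard.
  The company does not carry Stage I.3.
The analysis ends at Stage I.3; the union prevails on this issue.
— Issue II —
At Stage II.1 the union must meet a more-likely-than-not showing (weight is at least 48): on (f) the weight is 50 (the company's 53 is given no effect), ≥ 48, so (f) meets the standard; on (g) the weight is 49 (the company's 64 is given no effect), ≥ 48, so (g) meets the standard.
  Stage II.1 carried; the burden shifts to the company.
At Stage II.2 the company must meet a more-likely-than-not showing (weight is at least 48): on (h) the weight is 47 (the union's 59 is given no effect), which does not reach 48, so (h) does not meet the standard.
  Stage II.2 not carried; the company fails its burden.
The union prevails on this issue.
— Issue III —
Stage III.1 (union, a substantially-more-likely showing, weight is at least 76): (i) 76 (company's 44 disregarded) ≥ 76 — meets; (j) 79 (company's 5 disregarded) ≥ 76 — meets.
  Stage III.1 carried; the burden shifts to the company.
Stage III.2 (company, any credible evidence, weight is at least 23): (k) 22 (union's 40 disregarded) < 23 — fails.
  The company does not carry Stage III.2.
The analysis ends at Stage III.2; the union prevails on this issue.
Per-issue: Issue I → union; Issue II → union; Issue III → union. The union must prevail on every issue; overall, the union prevails.

union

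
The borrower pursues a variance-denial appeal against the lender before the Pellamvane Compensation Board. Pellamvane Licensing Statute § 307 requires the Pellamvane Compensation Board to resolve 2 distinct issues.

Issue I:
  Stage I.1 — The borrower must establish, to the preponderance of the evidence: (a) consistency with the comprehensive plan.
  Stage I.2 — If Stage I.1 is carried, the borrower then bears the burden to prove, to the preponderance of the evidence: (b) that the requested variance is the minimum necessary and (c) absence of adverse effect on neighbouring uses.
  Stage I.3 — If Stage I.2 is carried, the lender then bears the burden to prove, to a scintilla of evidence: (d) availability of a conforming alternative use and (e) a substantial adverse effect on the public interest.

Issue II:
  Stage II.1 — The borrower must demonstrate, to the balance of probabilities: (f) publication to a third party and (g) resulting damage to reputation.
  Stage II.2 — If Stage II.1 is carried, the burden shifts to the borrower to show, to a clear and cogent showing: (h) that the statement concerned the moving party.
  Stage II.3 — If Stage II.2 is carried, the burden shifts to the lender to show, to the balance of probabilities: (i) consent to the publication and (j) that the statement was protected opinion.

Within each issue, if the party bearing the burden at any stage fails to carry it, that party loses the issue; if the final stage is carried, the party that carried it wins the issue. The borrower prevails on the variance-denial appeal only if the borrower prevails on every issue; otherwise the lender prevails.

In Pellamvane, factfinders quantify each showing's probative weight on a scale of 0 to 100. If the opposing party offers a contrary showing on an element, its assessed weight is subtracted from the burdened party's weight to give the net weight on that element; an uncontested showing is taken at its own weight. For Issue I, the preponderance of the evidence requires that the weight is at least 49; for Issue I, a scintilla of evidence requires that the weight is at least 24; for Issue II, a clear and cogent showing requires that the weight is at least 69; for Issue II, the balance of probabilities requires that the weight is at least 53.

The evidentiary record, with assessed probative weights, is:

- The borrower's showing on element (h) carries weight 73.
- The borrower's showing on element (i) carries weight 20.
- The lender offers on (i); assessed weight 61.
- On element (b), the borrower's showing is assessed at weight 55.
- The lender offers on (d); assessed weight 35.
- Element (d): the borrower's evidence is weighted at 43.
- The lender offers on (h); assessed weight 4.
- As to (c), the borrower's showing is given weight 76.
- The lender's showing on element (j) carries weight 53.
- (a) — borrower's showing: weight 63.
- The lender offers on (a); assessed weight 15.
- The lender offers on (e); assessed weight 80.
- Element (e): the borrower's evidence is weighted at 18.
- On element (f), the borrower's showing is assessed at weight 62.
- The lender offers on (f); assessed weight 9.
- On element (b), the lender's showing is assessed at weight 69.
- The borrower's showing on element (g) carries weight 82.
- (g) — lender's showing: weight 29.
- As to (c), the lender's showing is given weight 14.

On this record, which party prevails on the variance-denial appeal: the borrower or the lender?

— Issue I —
At Stage I.1 the borrower must meet the preponderance of the evidence (weight is at least 49): on (a) the weight is 63 less the opposing 15 gives net 48, which does not reach 49, so (a) does not meet the standard.
  Stage I.1 not carried; the borrower fails its burden.
The analysis ends at Stage I.1; the lender prevails on this issue.
— Issue II —
Stage II.1 (borrower, the balance of probabilities, weight is at least 53): (f) net 62−9=53 ≥ 53 — meets; (g) net 82−29=53 ≥ 53 — meets.
  Stage II.1 carried; the burden remains with the borrower.
Stage II.2 (borrower, a clear and cogent showing, weight is at least 69): (h) net 73−4=69 ≥ 69 — meets.
  The borrower carries Stage II.2; the lender now bears the burden.
Stage II.3 (lender, the balance of probabilities, weight is at least 53): (i) net 61−20=41 < 53 — fails; (j) 53 ≥ 53 — meets.
  Not every element is met, so the lender fails to carry Stage II.3.
The borrower prevails on this issue.
Per-issue: Issue I → lender; Issue II → borrower. The borrower must prevail on every issue; overall, the lender prevails.

lender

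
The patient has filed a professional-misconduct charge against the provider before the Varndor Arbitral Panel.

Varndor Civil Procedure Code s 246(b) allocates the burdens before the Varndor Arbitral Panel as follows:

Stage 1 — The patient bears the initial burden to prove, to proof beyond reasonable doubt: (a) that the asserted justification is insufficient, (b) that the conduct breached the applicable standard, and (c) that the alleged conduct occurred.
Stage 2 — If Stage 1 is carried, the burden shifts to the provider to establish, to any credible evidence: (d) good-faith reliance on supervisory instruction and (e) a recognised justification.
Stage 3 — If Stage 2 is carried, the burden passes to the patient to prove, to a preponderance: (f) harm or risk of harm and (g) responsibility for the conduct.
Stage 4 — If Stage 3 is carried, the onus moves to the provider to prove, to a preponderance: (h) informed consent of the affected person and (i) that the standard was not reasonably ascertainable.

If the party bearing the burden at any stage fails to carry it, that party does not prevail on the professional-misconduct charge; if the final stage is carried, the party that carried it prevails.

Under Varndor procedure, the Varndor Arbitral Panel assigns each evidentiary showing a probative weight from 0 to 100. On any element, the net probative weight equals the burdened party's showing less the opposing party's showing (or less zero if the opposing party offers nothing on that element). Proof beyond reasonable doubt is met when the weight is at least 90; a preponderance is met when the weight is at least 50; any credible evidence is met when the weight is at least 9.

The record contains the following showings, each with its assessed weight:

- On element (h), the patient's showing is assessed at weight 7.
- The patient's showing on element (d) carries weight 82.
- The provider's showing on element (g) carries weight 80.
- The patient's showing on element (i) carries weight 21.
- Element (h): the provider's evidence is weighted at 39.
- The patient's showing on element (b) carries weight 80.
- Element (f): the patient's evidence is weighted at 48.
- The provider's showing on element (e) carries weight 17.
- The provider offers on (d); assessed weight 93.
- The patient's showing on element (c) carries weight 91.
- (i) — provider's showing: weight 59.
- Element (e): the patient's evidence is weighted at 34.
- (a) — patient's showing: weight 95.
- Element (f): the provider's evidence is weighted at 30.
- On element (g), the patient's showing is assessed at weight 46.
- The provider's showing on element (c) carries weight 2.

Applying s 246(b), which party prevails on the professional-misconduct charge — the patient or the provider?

Stage 1 — burden on patient; standard: proof beyond reasonable doubt (weight is at least 90).
    (a): 95 ≥ 90 [met]
    (b): 80 < 90 [not met]
    (c): 91 − 2 = 89 < 90 [not met]
  Not every element is met, so the patient fails to carry Stage 1.
The provider prevails.

provider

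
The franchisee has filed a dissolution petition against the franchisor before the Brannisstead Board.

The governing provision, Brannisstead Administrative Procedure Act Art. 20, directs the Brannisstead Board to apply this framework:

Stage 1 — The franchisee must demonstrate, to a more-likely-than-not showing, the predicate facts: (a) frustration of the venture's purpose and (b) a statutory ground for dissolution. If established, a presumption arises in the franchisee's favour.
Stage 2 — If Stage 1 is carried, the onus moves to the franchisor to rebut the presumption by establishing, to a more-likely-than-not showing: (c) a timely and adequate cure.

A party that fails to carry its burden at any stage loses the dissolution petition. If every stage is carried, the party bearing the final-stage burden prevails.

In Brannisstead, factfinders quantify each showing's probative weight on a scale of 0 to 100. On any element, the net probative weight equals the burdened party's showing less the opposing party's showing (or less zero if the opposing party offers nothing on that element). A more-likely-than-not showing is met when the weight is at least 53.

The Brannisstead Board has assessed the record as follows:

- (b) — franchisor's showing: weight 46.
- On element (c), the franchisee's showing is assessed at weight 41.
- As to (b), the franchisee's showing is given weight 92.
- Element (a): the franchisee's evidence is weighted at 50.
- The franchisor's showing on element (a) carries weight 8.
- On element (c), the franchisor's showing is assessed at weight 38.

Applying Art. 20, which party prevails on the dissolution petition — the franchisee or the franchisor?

Stage 1 (franchisee, a more-likely-than-not showing, weight is at least 53): (a) net 50−8=42 < 53 — fails; (b) net 92−46=46 < 53 — fails.
  Stage 1 not carried; the franchisee fails its burden.
The franchisor prevails.

franchisor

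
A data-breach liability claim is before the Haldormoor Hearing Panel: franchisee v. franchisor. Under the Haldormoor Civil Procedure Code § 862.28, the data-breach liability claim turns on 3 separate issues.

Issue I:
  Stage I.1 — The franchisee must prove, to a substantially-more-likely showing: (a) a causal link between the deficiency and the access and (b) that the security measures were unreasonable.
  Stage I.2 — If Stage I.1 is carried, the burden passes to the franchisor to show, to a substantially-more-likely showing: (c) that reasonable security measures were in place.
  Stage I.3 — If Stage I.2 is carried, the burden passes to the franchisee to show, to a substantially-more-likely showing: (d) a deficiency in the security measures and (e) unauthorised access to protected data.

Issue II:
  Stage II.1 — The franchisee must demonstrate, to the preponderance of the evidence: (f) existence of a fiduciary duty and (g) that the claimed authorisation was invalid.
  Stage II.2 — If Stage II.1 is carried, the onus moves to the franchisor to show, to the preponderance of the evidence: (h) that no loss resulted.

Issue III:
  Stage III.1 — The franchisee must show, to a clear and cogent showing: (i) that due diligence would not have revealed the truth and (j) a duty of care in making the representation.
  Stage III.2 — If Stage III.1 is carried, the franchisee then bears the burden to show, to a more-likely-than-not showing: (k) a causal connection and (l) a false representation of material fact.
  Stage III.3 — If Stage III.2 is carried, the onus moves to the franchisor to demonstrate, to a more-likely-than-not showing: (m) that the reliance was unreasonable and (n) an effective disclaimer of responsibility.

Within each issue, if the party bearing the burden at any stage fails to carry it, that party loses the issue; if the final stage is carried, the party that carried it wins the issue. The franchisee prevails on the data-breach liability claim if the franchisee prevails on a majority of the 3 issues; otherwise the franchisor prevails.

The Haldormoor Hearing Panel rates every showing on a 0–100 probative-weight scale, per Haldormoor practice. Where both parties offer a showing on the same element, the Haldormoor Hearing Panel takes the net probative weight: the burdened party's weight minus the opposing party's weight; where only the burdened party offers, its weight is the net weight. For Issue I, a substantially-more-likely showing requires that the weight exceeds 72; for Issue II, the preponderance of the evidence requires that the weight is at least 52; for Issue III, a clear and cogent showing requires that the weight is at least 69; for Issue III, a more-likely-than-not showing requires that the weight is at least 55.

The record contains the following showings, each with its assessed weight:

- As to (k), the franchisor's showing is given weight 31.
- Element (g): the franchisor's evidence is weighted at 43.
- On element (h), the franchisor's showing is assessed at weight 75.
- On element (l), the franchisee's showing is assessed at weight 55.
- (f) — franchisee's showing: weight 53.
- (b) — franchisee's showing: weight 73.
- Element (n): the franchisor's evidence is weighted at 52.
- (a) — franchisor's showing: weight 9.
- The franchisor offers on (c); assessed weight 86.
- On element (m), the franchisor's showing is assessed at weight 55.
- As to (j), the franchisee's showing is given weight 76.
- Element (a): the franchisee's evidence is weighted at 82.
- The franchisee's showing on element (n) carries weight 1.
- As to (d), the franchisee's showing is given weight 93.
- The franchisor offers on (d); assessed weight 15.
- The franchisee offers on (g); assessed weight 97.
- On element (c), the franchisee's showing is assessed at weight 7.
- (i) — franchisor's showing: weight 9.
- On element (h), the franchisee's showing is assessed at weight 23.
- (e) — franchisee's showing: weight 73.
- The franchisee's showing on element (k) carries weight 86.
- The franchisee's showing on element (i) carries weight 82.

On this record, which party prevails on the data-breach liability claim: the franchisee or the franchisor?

— Issue I —
Stage I.1 — burden on franchisee; standard: a substantially-more-likely showing (weight exceeds 72).
    (a): 82 − 9 = 73 > 72 [met]
    (b): 73 > 72 [met]
  Stage I.1 is satisfied; the onus moves to the franchisor.
Stage I.2 — burden on franchisor; standard: a substantially-more-likely showing (weight exceeds 72).
    (c): 86 − 7 = 79 > 72 [met]
  All elements met. The burden passes to the franchisee.
Stage I.3 — burden on franchisee; standard: a substantially-more-likely showing (weight exceeds 72).
    (d): 93 − 15 = 78 > 72 [met]
    (e): 73 > 72 [met]
  All elements met at the final stage.
Every stage carried; the franchisee prevails on this issue.
— Issue II —
Stage II.1 — burden on franchisee; standard: the preponderance of the evidence (weight is at least 52).
    (f): 53 ≥ 52 [met]
    (g): 97 − 43 = 54 ≥ 52 [met]
  All elements met. The burden passes to the franchisor.
Stage II.2 — burden on franchisor; standard: the preponderance of the evidence (weight is at least 52).
    (h): 75 − 23 = 52 ≥ 52 [met]
  Stage II.2 carried; the final stage is satisfied.
With every stage satisfied, the franchisor prevails on this issue.
— Issue III —
Stage III.1 (franchisee, a clear and cogent showing, weight is at least 69): (i) net 82−9=73 ≥ 69 — meets; (j) 76 ≥ 69 — meets.
  Stage III.1 is satisfied; the franchisee continues to bear the burden.
Stage III.2 (franchisee, a more-likely-than-not showing, weight is at least 55): (k) net 86−31=55 ≥ 55 — meets; (l) 55 ≥ 55 — meets.
  The franchisee carries Stage III.2; the franchisor now bears the burden.
Stage III.3 (franchisor, a more-likely-than-not showing, weight is at least 55): (m) 55 ≥ 55 — meets; (n) net 52−1=51 < 55 — fails.
  Not every element is met, so the franchisor fails to carry Stage III.3.
The analysis ends at Stage III.3; the franchisee prevails on this issue.
Per-issue: Issue I → franchisee; Issue II → franchisor; Issue III → franchisee. The franchisee must prevail on a majority of issues; overall, the franchisee prevails.

franchisee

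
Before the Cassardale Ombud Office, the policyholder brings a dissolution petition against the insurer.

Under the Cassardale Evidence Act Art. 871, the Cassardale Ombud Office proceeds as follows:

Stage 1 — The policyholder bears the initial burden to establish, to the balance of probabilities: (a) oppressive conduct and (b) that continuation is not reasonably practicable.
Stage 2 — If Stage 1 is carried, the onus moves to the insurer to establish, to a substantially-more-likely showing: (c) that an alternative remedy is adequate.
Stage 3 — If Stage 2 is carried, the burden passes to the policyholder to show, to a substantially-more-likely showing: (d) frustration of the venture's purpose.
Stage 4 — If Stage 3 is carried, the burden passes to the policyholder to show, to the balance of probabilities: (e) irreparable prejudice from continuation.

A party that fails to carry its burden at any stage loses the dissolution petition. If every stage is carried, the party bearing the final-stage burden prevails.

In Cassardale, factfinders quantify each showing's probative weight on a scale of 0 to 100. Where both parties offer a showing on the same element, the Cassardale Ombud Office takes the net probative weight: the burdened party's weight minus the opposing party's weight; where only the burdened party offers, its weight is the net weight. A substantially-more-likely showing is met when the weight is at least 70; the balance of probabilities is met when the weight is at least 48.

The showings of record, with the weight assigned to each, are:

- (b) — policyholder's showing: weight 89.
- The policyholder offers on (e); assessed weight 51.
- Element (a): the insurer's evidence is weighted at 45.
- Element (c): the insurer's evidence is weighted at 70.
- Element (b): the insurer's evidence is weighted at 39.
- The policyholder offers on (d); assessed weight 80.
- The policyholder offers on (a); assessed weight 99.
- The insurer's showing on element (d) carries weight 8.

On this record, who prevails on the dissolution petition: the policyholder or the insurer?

policyholder

Stage 1 (policyholder, the balance of probabilities, weight is at least 48): (a) net 99−45=54 ≥ 48 — meets; (b) net 89−39=50 ≥ 48 — meets.
  Stage 1 is satisfied; the onus moves to the insurer.
Stage 2 (insurer, a substantially-more-likely showing, weight is at least 70): (c) 70 ≥ 70 — meets.
  Stage 2 carried; the burden shifts to the policyholder.
Stage 3 (policyholder, a substantially-more-likely showing, weight is at least 70): (d) net 80−8=72 ≥ 70 — meets.
  Stage 3 is satisfied; the policyholder continues to bear the burden.
Stage 4 (policyholder, the balance of probabilities, weight is at least 48): (e) 51 ≥ 48 — meets.
  All elements met at the final stage.
Every stage carried; the policyholder prevails.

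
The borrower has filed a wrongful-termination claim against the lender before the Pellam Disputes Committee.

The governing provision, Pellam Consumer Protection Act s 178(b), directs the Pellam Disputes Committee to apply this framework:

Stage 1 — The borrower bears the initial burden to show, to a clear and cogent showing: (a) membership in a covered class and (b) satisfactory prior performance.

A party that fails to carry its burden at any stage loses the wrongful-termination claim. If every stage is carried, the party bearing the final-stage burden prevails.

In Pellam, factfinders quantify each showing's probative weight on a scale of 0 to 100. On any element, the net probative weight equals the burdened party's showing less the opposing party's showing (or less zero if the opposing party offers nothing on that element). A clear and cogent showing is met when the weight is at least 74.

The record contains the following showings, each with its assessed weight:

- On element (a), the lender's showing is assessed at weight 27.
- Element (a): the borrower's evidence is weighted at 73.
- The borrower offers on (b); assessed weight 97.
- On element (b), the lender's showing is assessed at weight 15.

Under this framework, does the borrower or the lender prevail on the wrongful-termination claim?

At Stage 1 the borrower must meet a clear and cogent showing (weight is at least 74): on (a) the weight is 73 less the opposing 27 gives net 46, < 74, so (a) does not meet the standard; on (b) the weight is 97 less the opposing 15 gives net 82, which does reach 74, so (b) meets the standard.
  The borrower does not carry Stage 1.
So the lender prevails.

lender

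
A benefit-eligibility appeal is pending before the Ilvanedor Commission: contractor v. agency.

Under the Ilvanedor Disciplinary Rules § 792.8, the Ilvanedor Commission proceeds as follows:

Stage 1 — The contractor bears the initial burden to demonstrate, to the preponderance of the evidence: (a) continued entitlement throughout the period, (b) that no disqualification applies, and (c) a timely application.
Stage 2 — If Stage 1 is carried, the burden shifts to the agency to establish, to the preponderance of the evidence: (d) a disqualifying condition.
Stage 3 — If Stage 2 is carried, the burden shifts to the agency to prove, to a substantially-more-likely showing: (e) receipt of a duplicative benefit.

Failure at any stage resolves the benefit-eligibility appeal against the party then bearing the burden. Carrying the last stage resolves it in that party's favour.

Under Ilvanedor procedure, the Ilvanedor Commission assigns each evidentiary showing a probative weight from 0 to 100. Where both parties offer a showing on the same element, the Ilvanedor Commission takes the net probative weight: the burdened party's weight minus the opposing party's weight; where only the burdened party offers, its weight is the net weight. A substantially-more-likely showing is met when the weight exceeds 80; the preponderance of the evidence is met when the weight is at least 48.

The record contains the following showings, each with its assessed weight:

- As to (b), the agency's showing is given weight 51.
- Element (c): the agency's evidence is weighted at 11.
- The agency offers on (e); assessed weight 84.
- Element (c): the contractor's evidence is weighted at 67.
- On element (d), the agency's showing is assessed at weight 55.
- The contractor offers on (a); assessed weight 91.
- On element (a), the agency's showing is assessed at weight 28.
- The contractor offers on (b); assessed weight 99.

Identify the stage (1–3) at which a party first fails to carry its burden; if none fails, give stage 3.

stage 3

Stage 1 — burden on contractor; standard: the preponderance of the evidence (weight is at least 48).
    (a): 91 − 28 = 63 ≥ 48 [met]
    (b): 99 − 51 = 48 ≥ 48 [met]
    (c): 67 − 11 = 56 ≥ 48 [met]
  The contractor carries Stage 1; the agency now bears the burden.
Stage 2 — burden on agency; standard: the preponderance of the evidence (weight is at least 48).
    (d): 55 ≥ 48 [met]
  Stage 2 carried; the burden remains with the agency.
Stage 3 — burden on agency; standard: a substantially-more-likely showing (weight exceeds 80).
    (e): 84 > 80 [met]
  All elements met at the final stage.
With every stage satisfied, the agency prevails.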